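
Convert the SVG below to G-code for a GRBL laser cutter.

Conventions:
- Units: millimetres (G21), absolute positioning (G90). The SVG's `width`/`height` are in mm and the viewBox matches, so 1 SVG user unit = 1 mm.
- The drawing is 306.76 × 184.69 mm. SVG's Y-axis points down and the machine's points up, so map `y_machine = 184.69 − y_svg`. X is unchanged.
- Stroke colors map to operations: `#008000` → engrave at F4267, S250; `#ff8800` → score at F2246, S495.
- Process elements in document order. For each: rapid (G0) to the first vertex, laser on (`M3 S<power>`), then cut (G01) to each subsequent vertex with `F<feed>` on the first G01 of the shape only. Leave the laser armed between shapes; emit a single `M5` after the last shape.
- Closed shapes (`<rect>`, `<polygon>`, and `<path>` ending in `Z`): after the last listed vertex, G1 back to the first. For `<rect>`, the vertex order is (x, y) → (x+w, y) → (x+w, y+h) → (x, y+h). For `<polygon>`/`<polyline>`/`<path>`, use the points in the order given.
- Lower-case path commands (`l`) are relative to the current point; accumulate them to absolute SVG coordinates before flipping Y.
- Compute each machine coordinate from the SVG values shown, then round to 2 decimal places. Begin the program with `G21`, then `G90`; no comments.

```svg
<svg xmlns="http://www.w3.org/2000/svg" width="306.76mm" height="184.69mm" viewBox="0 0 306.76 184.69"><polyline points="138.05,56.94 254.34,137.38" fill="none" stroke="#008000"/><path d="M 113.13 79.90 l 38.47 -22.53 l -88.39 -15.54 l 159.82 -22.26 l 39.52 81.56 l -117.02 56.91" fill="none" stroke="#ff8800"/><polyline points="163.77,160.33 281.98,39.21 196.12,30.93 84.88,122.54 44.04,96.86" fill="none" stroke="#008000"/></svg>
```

G21
G90
G0 X138.05 Y127.75
M3 S250
G01 X254.34 Y47.31 F4267
G0 X113.13 Y104.79
M3 S495
G01 X151.60 Y127.32 F2246
G01 X63.21 Y142.86
G01 X223.03 Y165.12
G01 X262.55 Y83.56
G01 X145.53 Y26.65
G0 X163.77 Y24.36
M3 S250
G01 X281.98 Y145.48 F4267
G01 X196.12 Y153.76
G01 X84.88 Y62.15
G01 X44.04 Y87.83
M5

viewBox `0 0 306.76 184.69` with mm width/height → 1 unit = 1 mm. Flip: y_m = 184.69 − y_svg.

**Shape 1** — `<polyline>` line segment, stroke `#008000` → engrave (S250, F4267). Machine vertices: (138.05,127.75) → (254.34,47.31). Open path.

**Shape 2** — `<path>` open polyline, stroke `#ff8800` → score (S495, F2246). Machine vertices: (113.13,104.79) → (151.60,127.32) → (63.21,142.86) → (223.03,165.12) → (262.55,83.56) → (145.53,26.65). Open path.

**Shape 3** — `<polyline>` open polyline, stroke `#008000` → engrave (S250, F4267). Machine vertices: (163.77,24.36) → (281.98,145.48) → (196.12,153.76) → (84.88,62.15) → (44.04,87.83). Open path.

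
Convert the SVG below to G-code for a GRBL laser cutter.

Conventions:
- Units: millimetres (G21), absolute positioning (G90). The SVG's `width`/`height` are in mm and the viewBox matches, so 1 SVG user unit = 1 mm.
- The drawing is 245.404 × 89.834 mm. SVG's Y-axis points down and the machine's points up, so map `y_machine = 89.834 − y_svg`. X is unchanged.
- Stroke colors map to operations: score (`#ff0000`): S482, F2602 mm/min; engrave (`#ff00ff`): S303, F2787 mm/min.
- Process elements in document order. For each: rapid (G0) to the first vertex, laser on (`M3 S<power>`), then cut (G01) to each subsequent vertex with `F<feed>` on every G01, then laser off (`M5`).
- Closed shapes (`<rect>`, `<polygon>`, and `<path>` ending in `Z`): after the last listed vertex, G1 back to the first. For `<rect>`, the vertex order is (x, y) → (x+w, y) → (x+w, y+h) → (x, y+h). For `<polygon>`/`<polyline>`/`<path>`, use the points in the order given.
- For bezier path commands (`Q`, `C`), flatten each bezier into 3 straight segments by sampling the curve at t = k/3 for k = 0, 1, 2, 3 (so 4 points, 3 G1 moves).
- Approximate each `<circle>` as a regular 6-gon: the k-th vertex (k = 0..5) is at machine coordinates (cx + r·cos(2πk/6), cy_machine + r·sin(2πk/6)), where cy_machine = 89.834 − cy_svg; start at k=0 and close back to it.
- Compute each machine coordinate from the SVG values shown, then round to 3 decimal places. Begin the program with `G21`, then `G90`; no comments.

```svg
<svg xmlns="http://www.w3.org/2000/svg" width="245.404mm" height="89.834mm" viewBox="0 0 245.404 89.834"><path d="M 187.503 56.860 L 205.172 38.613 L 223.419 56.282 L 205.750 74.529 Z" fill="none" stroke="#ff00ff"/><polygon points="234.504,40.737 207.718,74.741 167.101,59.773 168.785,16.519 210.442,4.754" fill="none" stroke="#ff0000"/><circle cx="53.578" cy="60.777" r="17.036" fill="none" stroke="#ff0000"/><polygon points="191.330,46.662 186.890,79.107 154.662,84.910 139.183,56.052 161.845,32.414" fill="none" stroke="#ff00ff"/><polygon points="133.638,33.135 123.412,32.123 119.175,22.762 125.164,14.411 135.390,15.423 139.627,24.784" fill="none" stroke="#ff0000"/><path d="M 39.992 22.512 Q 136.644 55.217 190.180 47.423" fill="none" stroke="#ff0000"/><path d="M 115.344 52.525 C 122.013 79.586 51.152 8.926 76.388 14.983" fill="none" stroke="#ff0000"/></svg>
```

G21
G90
G0 X187.503 Y32.974
M3 S303
G01 X205.172 Y51.221 F2787
G01 X223.419 Y33.552 F2787
G01 X205.750 Y15.305 F2787
G01 X187.503 Y32.974 F2787
M5
G0 X234.504 Y49.097
M3 S482
G01 X207.718 Y15.093 F2602
G01 X167.101 Y30.061 F2602
G01 X168.785 Y73.315 F2602
G01 X210.442 Y85.080 F2602
G01 X234.504 Y49.097 F2602
M5
G0 X70.614 Y29.057
M3 S482
G01 X62.096 Y43.811 F2602
G01 X45.060 Y43.811 F2602
G01 X36.542 Y29.057 F2602
G01 X45.060 Y14.303 F2602
G01 X62.096 Y14.303 F2602
G01 X70.614 Y29.057 F2602
M5
G0 X191.330 Y43.172
M3 S303
G01 X186.890 Y10.727 F2787
G01 X154.662 Y4.924 F2787
G01 X139.183 Y33.782 F2787
G01 X161.845 Y57.420 F2787
G01 X191.330 Y43.172 F2787
M5
G0 X133.638 Y56.699
M3 S482
G01 X123.412 Y57.711 F2602
G01 X119.175 Y67.072 F2602
G01 X125.164 Y75.423 F2602
G01 X135.390 Y74.411 F2602
G01 X139.627 Y65.050 F2602
G01 X133.638 Y56.699 F2602
M5
G0 X39.992 Y67.322
M3 S482
G01 X99.636 Y50.019 F2602
G01 X149.699 Y41.715 F2602
G01 X190.180 Y42.411 F2602
M5
G0 X115.344 Y37.309
M3 S482
G01 X102.600 Y36.361 F2602
G01 X76.754 Y61.796 F2602
G01 X76.388 Y74.851 F2602
M5

1 u = 1 mm; y_m = 89.834 − y.

[1] `<path>` regular polygon, #ff00ff→engrave S303 F2787: (187.503,32.974) → (205.172,51.221) → (223.419,33.552) → (205.750,15.305) → (187.503,32.974) (closed)

[2] `<polygon>` regular polygon, #ff0000→score S482 F2602: (234.504,49.097) → (207.718,15.093) → (167.101,30.061) → (168.785,73.315) → (210.442,85.080) → (234.504,49.097) (closed)

[3] `<circle>` circle, #ff0000→score S482 F2602: (70.614,29.057) → (62.096,43.811) → (45.060,43.811) → (36.542,29.057) → (45.060,14.303) → (62.096,14.303) → (70.614,29.057) (closed)

[4] `<polygon>` regular polygon, #ff00ff→engrave S303 F2787: (191.330,43.172) → (186.890,10.727) → (154.662,4.924) → (139.183,33.782) → (161.845,57.420) → (191.330,43.172) (closed)

[5] `<polygon>` regular polygon, #ff0000→score S482 F2602: (133.638,56.699) → (123.412,57.711) → (119.175,67.072) → (125.164,75.423) → (135.390,74.411) → (139.627,65.050) → (133.638,56.699) (closed)

[6] `<path>` quadratic bezier, #ff0000→score S482 F2602: (39.992,67.322) → (99.636,50.019) → (149.699,41.715) → (190.180,42.411)

[7] `<path>` cubic bezier, #ff0000→score S482 F2602: (115.344,37.309) → (102.600,36.361) → (76.754,61.796) → (76.388,74.851)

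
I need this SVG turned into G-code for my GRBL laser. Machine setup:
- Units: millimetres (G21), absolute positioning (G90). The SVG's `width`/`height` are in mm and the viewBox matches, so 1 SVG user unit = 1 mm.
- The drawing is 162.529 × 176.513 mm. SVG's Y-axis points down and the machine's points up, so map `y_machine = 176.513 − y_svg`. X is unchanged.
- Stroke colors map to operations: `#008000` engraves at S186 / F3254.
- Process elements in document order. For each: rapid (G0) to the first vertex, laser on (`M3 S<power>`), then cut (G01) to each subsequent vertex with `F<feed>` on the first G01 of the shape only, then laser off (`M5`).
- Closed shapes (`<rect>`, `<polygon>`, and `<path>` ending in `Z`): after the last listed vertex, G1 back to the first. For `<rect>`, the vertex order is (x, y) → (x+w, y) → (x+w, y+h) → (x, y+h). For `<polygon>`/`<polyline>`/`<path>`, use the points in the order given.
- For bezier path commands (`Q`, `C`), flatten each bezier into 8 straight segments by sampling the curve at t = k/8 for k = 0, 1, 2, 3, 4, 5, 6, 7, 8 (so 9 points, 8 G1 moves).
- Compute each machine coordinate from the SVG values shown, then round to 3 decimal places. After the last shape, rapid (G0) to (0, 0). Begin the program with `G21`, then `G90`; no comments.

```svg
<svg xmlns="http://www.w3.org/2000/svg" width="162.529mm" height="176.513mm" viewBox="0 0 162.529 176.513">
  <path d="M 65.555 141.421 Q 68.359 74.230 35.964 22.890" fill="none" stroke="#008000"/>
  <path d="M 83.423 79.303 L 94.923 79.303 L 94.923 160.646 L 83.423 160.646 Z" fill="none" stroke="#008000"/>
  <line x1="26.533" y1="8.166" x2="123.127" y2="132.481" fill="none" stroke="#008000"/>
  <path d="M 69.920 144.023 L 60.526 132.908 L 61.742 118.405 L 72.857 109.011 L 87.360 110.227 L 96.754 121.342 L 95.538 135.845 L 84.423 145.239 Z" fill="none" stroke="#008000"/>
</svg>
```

G21
G90
G0 X65.555 Y35.092
M3 S186
G01 X65.706 Y51.642 F3254
G01 X64.757 Y67.697
G01 X62.708 Y83.256
G01 X59.559 Y98.320
G01 X55.310 Y112.889
G01 X49.962 Y126.962
G01 X43.513 Y140.540
G01 X35.964 Y153.623
M5
G0 X83.423 Y97.210
M3 S186
G01 X94.923 Y97.210 F3254
G01 X94.923 Y15.867
G01 X83.423 Y15.867
G01 X83.423 Y97.210
M5
G0 X26.533 Y168.347
M3 S186
G01 X123.127 Y44.032 F3254
M5
G0 X69.920 Y32.490
M3 S186
G01 X60.526 Y43.605 F3254
G01 X61.742 Y58.108
G01 X72.857 Y67.502
G01 X87.360 Y66.286
G01 X96.754 Y55.171
G01 X95.538 Y40.668
G01 X84.423 Y31.274
G01 X69.920 Y32.490
M5
G0 X0.000 Y0.000

Since the viewBox matches the mm dimensions, user units are millimetres directly. The only transform is the Y-flip y_m = 176.513 − y_svg.

Shape 1 is a quadratic bezier drawn with `<path>`. Its stroke #008000 means engrave at S186, F3254. After flipping Y the toolpath is (65.555,35.092) → (65.706,51.642) → (64.757,67.697) → (62.708,83.256) → (59.559,98.320) → (55.310,112.889) → (49.962,126.962) → (43.513,140.540) → (35.964,153.623).

Shape 2 is a rectangle drawn with `<path>`. Its stroke #008000 means engrave at S186, F3254. After flipping Y the toolpath is (83.423,97.210) → (94.923,97.210) → (94.923,15.867) → (83.423,15.867) → (83.423,97.210), returning to the start.

Shape 3 is a line segment drawn with `<line>`. Its stroke #008000 means engrave at S186, F3254. After flipping Y the toolpath is (26.533,168.347) → (123.127,44.032).

Shape 4 is a regular polygon drawn with `<path>`. Its stroke #008000 means engrave at S186, F3254. After flipping Y the toolpath is (69.920,32.490) → (60.526,43.605) → (61.742,58.108) → (72.857,67.502) → (87.360,66.286) → (96.754,55.171) → (95.538,40.668) → (84.423,31.274) → (69.920,32.490), returning to the start.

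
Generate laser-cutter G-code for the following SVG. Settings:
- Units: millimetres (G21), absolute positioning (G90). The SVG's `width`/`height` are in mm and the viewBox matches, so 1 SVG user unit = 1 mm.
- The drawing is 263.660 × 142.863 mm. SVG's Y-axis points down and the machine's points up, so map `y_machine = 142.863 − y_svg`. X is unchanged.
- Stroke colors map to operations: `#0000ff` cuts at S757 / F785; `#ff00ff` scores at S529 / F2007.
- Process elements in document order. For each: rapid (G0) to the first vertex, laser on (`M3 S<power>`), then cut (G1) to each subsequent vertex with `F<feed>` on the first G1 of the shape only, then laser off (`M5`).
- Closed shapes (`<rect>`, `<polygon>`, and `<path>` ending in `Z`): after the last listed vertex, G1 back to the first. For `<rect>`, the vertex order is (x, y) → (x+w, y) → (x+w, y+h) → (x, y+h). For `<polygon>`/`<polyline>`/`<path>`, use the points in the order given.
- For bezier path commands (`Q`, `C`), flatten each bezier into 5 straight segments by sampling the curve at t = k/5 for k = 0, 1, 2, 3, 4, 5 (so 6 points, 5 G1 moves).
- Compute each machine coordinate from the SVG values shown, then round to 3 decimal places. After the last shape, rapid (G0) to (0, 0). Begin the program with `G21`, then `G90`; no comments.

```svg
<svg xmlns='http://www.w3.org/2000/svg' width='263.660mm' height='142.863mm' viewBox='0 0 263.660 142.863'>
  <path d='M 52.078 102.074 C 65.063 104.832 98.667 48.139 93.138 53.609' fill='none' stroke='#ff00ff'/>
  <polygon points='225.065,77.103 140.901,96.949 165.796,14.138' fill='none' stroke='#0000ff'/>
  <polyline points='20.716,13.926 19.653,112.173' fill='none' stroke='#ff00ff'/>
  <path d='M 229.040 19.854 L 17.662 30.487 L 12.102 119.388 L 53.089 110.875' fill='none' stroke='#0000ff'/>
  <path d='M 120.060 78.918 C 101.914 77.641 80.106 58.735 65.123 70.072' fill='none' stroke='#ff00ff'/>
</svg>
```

G21
G90
G0 X52.078 Y40.789
M3 S529
G1 X61.865 Y45.295 F2007
G1 X73.733 Y58.233
G1 X84.813 Y73.763
G1 X92.237 Y86.049
G1 X93.138 Y89.254
M5
G0 X225.065 Y65.760
M3 S757
G1 X140.901 Y45.914 F785
G1 X165.796 Y128.725
G1 X225.065 Y65.760
M5
G0 X20.716 Y128.937
M3 S529
G1 X19.653 Y30.690 F2007
M5
G0 X229.040 Y123.009
M3 S757
G1 X17.662 Y112.376 F785
G1 X12.102 Y23.475
G1 X53.089 Y31.988
M5
G0 X120.060 Y63.945
M3 S529
G1 X108.817 Y66.444 F2007
G1 X97.198 Y70.876
G1 X85.707 Y74.943
G1 X74.848 Y76.347
G1 X65.123 Y72.791
M5
G0 X0.000 Y0.000

viewBox `0 0 263.660 142.863` with mm width/height → 1 unit = 1 mm. Flip: y_m = 142.863 − y_svg.

**Shape 1** — `<path>` cubic bezier, stroke `#ff00ff` → score (S529, F2007). Control points (SVG): P0=(52.078,102.074), P1=(65.063,104.832), P2=(98.667,48.139), P3=(93.138,53.609); sampled at t=k/5. Machine vertices: (52.078,40.789) → (61.865,45.295) → (73.733,58.233) → (84.813,73.763) → (92.237,86.049) → (93.138,89.254). Open path.

**Shape 2** — `<polygon>` regular polygon, stroke `#0000ff` → cut (S757, F785). Machine vertices: (225.065,65.760) → (140.901,45.914) → (165.796,128.725) → (225.065,65.760). Closed: final G1 returns to the first vertex.

**Shape 3** — `<polyline>` line segment, stroke `#ff00ff` → score (S529, F2007). Machine vertices: (20.716,128.937) → (19.653,30.690). Open path.

**Shape 4** — `<path>` open polyline, stroke `#0000ff` → cut (S757, F785). Machine vertices: (229.040,123.009) → (17.662,112.376) → (12.102,23.475) → (53.089,31.988). Open path.

**Shape 5** — `<path>` cubic bezier, stroke `#ff00ff` → score (S529, F2007). Control points (SVG): P0=(120.060,78.918), P1=(101.914,77.641), P2=(80.106,58.735), P3=(65.123,70.072); sampled at t=k/5. Machine vertices: (120.060,63.945) → (108.817,66.444) → (97.198,70.876) → (85.707,74.943) → (74.848,76.347) → (65.123,72.791). Open path.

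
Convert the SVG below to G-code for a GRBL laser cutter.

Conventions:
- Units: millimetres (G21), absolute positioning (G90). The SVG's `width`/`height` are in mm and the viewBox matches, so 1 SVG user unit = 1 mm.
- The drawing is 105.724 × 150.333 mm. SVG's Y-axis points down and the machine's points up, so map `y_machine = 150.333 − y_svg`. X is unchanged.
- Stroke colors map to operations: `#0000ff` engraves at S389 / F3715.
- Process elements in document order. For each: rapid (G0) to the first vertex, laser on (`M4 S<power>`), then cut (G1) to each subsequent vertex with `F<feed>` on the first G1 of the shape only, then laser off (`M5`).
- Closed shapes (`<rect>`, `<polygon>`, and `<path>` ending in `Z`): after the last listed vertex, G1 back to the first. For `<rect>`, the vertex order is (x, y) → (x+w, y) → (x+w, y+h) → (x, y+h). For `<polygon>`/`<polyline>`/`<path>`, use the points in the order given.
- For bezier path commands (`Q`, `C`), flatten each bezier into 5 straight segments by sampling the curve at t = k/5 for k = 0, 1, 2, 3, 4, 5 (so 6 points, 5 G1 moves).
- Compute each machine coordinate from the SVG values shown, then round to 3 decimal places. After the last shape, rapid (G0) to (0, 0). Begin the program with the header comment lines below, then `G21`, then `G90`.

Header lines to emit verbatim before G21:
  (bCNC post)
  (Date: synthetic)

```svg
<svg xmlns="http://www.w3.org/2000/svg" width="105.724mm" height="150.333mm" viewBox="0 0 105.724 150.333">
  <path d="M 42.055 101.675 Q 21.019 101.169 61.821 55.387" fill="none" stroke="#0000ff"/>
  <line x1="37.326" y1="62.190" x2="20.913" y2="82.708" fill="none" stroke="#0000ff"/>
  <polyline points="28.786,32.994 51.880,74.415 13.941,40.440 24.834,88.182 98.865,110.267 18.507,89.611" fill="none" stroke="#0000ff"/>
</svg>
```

Since the viewBox matches the mm dimensions, user units are millimetres directly. The only transform is the Y-flip y_m = 150.333 − y_svg.

Shape 1 is a quadratic bezier drawn with `<path>`. Its stroke #0000ff means engrave at S389, F3715. After flipping Y the toolpath is (42.055,48.658) → (36.114,50.671) → (35.120,56.307) → (39.073,65.565) → (47.974,78.444) → (61.821,94.946).

Shape 2 is a line segment drawn with `<line>`. Its stroke #0000ff means engrave at S389, F3715. After flipping Y the toolpath is (37.326,88.143) → (20.913,67.625).

Shape 3 is a open polyline drawn with `<polyline>`. Its stroke #0000ff means engrave at S389, F3715. After flipping Y the toolpath is (28.786,117.339) → (51.880,75.918) → (13.941,109.893) → (24.834,62.151) → (98.865,40.066) → (18.507,60.722).

(bCNC post)
(Date: synthetic)
G21
G90
G0 X42.055 Y48.658
M4 S389
G1 X36.114 Y50.671 F3715
G1 X35.120 Y56.307
G1 X39.073 Y65.565
G1 X47.974 Y78.444
G1 X61.821 Y94.946
M5
G0 X37.326 Y88.143
M4 S389
G1 X20.913 Y67.625 F3715
M5
G0 X28.786 Y117.339
M4 S389
G1 X51.880 Y75.918 F3715
G1 X13.941 Y109.893
G1 X24.834 Y62.151
G1 X98.865 Y40.066
G1 X18.507 Y60.722
M5
G0 X0.000 Y0.000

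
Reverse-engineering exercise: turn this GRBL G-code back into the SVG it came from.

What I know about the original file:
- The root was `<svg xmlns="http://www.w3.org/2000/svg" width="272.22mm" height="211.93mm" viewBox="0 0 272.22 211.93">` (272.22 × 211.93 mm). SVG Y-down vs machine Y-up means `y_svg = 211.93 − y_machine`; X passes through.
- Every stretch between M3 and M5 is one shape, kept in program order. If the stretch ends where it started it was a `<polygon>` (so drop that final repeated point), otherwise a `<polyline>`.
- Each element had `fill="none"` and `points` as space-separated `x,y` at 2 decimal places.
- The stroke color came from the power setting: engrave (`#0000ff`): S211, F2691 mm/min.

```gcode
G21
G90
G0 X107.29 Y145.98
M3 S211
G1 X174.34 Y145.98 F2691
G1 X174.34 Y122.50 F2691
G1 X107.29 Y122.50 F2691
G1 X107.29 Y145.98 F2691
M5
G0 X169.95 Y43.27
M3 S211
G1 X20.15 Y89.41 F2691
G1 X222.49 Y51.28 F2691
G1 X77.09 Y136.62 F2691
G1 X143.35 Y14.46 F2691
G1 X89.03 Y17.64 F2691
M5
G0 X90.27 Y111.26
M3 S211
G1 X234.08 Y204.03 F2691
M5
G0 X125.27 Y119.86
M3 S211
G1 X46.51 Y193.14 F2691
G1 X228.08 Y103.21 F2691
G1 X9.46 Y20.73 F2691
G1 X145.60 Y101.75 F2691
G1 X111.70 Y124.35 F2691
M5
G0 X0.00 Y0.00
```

<svg xmlns="http://www.w3.org/2000/svg" width="272.22mm" height="211.93mm" viewBox="0 0 272.22 211.93">
  <polygon points="107.29,65.95 174.34,65.95 174.34,89.43 107.29,89.43" fill="none" stroke="#0000ff"/>
  <polyline points="169.95,168.66 20.15,122.52 222.49,160.65 77.09,75.31 143.35,197.47 89.03,194.29" fill="none" stroke="#0000ff"/>
  <polyline points="90.27,100.67 234.08,7.90" fill="none" stroke="#0000ff"/>
  <polyline points="125.27,92.07 46.51,18.79 228.08,108.72 9.46,191.20 145.60,110.18 111.70,87.58" fill="none" stroke="#0000ff"/>
</svg>

Each laser-on run becomes one SVG element. Flip Y back into SVG space with y_svg = 211.93 − y_machine. Every run uses S211, so all elements get stroke `#0000ff` (engrave).

Run 1: The run returns to its start, so emit a `<polygon>` with points (Y-flipped): 107.29,65.95 174.34,65.95 174.34,89.43 107.29,89.43.

Run 2: The run is open, so emit a `<polyline>` with points (Y-flipped): 169.95,168.66 20.15,122.52 222.49,160.65 77.09,75.31 143.35,197.47 89.03,194.29.

Run 3: The run is open, so emit a `<polyline>` with points (Y-flipped): 90.27,100.67 234.08,7.90.

Run 4: The run is open, so emit a `<polyline>` with points (Y-flipped): 125.27,92.07 46.51,18.79 228.08,108.72 9.46,191.20 145.60,110.18 111.70,87.58.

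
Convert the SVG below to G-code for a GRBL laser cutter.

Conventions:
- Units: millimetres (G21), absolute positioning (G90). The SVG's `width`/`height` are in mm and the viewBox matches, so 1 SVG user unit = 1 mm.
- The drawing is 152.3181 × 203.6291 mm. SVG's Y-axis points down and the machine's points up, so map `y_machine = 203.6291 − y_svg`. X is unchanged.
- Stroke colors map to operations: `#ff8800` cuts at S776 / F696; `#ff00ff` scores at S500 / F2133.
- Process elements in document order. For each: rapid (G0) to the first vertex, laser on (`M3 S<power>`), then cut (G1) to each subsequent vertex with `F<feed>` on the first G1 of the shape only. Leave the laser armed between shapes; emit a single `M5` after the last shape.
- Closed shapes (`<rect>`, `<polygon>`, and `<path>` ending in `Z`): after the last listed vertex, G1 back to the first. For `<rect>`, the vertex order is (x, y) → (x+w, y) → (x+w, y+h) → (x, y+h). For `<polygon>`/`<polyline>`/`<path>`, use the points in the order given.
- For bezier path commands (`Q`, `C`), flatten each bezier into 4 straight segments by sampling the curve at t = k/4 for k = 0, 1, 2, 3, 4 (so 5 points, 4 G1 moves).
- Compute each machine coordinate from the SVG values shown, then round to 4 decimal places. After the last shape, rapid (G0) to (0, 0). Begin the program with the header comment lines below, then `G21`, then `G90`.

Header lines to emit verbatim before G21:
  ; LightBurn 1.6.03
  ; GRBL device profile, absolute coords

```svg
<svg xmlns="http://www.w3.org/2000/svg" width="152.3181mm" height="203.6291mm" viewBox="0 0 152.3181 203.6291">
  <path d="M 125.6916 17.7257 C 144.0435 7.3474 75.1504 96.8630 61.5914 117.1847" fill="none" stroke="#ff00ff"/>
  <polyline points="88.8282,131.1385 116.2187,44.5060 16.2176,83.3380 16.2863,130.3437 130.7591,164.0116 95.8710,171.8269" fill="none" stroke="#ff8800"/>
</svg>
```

Since the viewBox matches the mm dimensions, user units are millimetres directly. The only transform is the Y-flip y_m = 203.6291 − y_svg.

Shape 1 is a cubic bezier drawn with `<path>`. Its stroke #ff00ff means score at S500, F2133. After flipping Y the toolpath is (125.6916,185.9034) → (125.3249,177.5990) → (105.6081,147.6864) → (79.9080,112.0175) → (61.5914,86.4444).

Shape 2 is a open polyline drawn with `<polyline>`. Its stroke #ff8800 means cut at S776, F696. After flipping Y the toolpath is (88.8282,72.4906) → (116.2187,159.1231) → (16.2176,120.2911) → (16.2863,73.2854) → (130.7591,39.6175) → (95.8710,31.8022).

; LightBurn 1.6.03
; GRBL device profile, absolute coords
G21
G90
G0 X125.6916 Y185.9034
M3 S500
G1 X125.3249 Y177.5990 F2133
G1 X105.6081 Y147.6864
G1 X79.9080 Y112.0175
G1 X61.5914 Y86.4444
G0 X88.8282 Y72.4906
M3 S776
G1 X116.2187 Y159.1231 F696
G1 X16.2176 Y120.2911
G1 X16.2863 Y73.2854
G1 X130.7591 Y39.6175
G1 X95.8710 Y31.8022
M5
G0 X0.0000 Y0.0000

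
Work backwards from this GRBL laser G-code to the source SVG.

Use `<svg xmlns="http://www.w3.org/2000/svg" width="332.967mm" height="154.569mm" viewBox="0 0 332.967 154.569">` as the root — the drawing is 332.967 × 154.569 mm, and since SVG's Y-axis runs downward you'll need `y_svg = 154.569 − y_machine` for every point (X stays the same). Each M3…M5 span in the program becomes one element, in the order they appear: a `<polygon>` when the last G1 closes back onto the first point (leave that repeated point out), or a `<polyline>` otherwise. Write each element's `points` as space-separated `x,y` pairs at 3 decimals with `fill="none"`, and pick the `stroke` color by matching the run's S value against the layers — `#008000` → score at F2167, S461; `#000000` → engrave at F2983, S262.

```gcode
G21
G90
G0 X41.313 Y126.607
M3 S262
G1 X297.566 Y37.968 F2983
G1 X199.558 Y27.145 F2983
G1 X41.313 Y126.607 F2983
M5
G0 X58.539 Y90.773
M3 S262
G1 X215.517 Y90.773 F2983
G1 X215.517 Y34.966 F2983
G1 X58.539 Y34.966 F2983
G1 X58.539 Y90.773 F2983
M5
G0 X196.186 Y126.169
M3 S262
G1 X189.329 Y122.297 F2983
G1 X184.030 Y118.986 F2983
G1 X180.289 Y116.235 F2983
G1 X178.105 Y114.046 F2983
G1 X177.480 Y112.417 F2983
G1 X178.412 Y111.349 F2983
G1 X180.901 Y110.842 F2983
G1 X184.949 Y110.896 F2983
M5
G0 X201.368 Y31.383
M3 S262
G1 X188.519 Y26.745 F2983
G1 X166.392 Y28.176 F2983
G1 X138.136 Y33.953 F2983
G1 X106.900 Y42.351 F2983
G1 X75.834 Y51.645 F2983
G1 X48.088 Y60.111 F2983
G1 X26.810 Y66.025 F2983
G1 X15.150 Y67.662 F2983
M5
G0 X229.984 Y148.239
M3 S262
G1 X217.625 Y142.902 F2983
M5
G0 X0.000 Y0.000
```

<svg xmlns="http://www.w3.org/2000/svg" width="332.967mm" height="154.569mm" viewBox="0 0 332.967 154.569">
  <polygon points="41.313,27.962 297.566,116.601 199.558,127.424" fill="none" stroke="#000000"/>
  <polygon points="58.539,63.796 215.517,63.796 215.517,119.603 58.539,119.603" fill="none" stroke="#000000"/>
  <polyline points="196.186,28.400 189.329,32.272 184.030,35.583 180.289,38.334 178.105,40.523 177.480,42.152 178.412,43.220 180.901,43.727 184.949,43.673" fill="none" stroke="#000000"/>
  <polyline points="201.368,123.186 188.519,127.824 166.392,126.393 138.136,120.616 106.900,112.218 75.834,102.924 48.088,94.458 26.810,88.544 15.150,86.907" fill="none" stroke="#000000"/>
  <polyline points="229.984,6.330 217.625,11.667" fill="none" stroke="#000000"/>
</svg>

Machine Y-up, SVG Y-down with viewBox height 154.569, so y_svg = 154.569 − y_machine; X carries over. Every run uses S262, so all elements get stroke `#000000` (engrave).

Run 1: The run returns to its start, so emit a `<polygon>` with points (Y-flipped): 41.313,27.962 297.566,116.601 199.558,127.424.

Run 2: The run returns to its start, so emit a `<polygon>` with points (Y-flipped): 58.539,63.796 215.517,63.796 215.517,119.603 58.539,119.603.

Run 3: The run is open, so emit a `<polyline>` with points (Y-flipped): 196.186,28.400 189.329,32.272 184.030,35.583 180.289,38.334 178.105,40.523 177.480,42.152 178.412,43.220 180.901,43.727 184.949,43.673.

Run 4: The run is open, so emit a `<polyline>` with points (Y-flipped): 201.368,123.186 188.519,127.824 166.392,126.393 138.136,120.616 106.900,112.218 75.834,102.924 48.088,94.458 26.810,88.544 15.150,86.907.

Run 5: The run is open, so emit a `<polyline>` with points (Y-flipped): 229.984,6.330 217.625,11.667.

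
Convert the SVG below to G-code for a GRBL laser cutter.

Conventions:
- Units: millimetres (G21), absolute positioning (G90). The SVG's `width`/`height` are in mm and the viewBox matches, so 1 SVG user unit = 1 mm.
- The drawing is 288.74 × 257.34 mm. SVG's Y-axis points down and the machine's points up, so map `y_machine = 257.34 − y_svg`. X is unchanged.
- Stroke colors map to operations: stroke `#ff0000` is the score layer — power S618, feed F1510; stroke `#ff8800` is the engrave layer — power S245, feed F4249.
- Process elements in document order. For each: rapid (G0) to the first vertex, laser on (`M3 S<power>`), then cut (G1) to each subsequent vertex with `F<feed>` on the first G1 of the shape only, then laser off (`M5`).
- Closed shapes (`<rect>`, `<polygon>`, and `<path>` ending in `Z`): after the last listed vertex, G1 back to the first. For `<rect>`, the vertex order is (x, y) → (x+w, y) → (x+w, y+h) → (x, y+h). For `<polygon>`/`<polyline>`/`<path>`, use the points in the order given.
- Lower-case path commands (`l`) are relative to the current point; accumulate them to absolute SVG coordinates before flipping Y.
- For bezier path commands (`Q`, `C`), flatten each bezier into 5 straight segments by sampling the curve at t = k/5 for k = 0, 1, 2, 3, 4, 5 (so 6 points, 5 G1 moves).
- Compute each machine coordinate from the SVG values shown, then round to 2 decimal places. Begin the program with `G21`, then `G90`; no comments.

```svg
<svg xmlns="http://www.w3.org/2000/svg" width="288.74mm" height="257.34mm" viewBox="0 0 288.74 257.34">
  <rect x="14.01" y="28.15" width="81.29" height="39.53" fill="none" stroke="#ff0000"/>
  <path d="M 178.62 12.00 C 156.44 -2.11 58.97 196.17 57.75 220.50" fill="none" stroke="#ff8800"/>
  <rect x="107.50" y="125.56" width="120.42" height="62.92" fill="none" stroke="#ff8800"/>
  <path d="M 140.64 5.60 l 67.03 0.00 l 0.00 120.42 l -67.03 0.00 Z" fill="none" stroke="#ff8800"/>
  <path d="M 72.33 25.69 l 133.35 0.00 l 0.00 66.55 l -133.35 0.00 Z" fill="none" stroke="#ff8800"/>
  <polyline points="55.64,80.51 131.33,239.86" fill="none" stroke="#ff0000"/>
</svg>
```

1 u = 1 mm; y_m = 257.34 − y.

[1] `<rect>` rectangle, #ff0000→score S618 F1510: (14.01,229.19) → (95.30,229.19) → (95.30,189.66) → (14.01,189.66) → (14.01,229.19) (closed)

[2] `<path>` cubic bezier, #ff8800→engrave S245 F4249: (178.62,245.34) → (157.65,231.41) → (126.84,185.05) → (94.44,124.81) → (68.66,69.22) → (57.75,36.84)

[3] `<rect>` rectangle, #ff8800→engrave S245 F4249: (107.50,131.78) → (227.92,131.78) → (227.92,68.86) → (107.50,68.86) → (107.50,131.78) (closed)

[4] `<path>` rectangle, #ff8800→engrave S245 F4249: (140.64,251.74) → (207.67,251.74) → (207.67,131.32) → (140.64,131.32) → (140.64,251.74) (closed)

[5] `<path>` rectangle, #ff8800→engrave S245 F4249: (72.33,231.65) → (205.68,231.65) → (205.68,165.10) → (72.33,165.10) → (72.33,231.65) (closed)

[6] `<polyline>` line segment, #ff0000→score S618 F1510: (55.64,176.83) → (131.33,17.48)

G21
G90
G0 X14.01 Y229.19
M3 S618
G1 X95.30 Y229.19 F1510
G1 X95.30 Y189.66
G1 X14.01 Y189.66
G1 X14.01 Y229.19
M5
G0 X178.62 Y245.34
M3 S245
G1 X157.65 Y231.41 F4249
G1 X126.84 Y185.05
G1 X94.44 Y124.81
G1 X68.66 Y69.22
G1 X57.75 Y36.84
M5
G0 X107.50 Y131.78
M3 S245
G1 X227.92 Y131.78 F4249
G1 X227.92 Y68.86
G1 X107.50 Y68.86
G1 X107.50 Y131.78
M5
G0 X140.64 Y251.74
M3 S245
G1 X207.67 Y251.74 F4249
G1 X207.67 Y131.32
G1 X140.64 Y131.32
G1 X140.64 Y251.74
M5
G0 X72.33 Y231.65
M3 S245
G1 X205.68 Y231.65 F4249
G1 X205.68 Y165.10
G1 X72.33 Y165.10
G1 X72.33 Y231.65
M5
G0 X55.64 Y176.83
M3 S618
G1 X131.33 Y17.48 F1510
M5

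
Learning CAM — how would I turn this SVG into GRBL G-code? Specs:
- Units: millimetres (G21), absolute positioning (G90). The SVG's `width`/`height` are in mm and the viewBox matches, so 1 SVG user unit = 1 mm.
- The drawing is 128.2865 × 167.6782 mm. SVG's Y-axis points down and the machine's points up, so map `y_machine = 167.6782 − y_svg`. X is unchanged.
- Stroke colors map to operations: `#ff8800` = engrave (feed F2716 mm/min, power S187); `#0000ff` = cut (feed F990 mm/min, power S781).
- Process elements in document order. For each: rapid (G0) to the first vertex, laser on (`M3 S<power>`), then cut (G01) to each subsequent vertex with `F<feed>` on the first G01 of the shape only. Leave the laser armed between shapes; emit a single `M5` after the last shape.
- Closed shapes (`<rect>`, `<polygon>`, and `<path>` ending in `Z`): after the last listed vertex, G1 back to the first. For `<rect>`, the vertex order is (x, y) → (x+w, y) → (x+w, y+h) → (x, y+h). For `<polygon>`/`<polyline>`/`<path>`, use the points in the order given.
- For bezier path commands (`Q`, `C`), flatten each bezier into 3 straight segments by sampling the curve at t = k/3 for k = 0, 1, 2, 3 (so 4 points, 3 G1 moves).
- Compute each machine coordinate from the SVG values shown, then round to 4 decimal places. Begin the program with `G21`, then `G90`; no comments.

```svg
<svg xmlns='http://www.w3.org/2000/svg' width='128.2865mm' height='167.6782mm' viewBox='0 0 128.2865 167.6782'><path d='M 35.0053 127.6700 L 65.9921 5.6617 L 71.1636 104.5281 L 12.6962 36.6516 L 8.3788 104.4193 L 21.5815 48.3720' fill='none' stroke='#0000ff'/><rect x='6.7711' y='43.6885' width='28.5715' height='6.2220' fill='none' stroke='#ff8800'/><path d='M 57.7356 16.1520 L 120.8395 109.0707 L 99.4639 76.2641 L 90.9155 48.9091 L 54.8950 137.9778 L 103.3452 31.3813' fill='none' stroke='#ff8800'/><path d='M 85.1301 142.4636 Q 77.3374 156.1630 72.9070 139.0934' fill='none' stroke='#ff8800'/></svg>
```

Since the viewBox matches the mm dimensions, user units are millimetres directly. The only transform is the Y-flip y_m = 167.6782 − y_svg.

Shape 1 is a open polyline drawn with `<path>`. Its stroke #0000ff means cut at S781, F990. After flipping Y the toolpath is (35.0053,40.0082) → (65.9921,162.0165) → (71.1636,63.1501) → (12.6962,131.0266) → (8.3788,63.2589) → (21.5815,119.3062).

Shape 2 is a rectangle drawn with `<rect>`. Its stroke #ff8800 means engrave at S187, F2716. After flipping Y the toolpath is (6.7711,123.9897) → (35.3426,123.9897) → (35.3426,117.7677) → (6.7711,117.7677) → (6.7711,123.9897), returning to the start.

Shape 3 is a open polyline drawn with `<path>`. Its stroke #ff8800 means engrave at S187, F2716. After flipping Y the toolpath is (57.7356,151.5262) → (120.8395,58.6075) → (99.4639,91.4141) → (90.9155,118.7691) → (54.8950,29.7004) → (103.3452,136.2969).

Shape 4 is a quadratic bezier drawn with `<path>`. Its stroke #ff8800 means engrave at S187, F2716. After flipping Y the toolpath is (85.1301,25.2146) → (80.3086,19.5004) → (76.2342,20.6238) → (72.9070,28.5848).

G21
G90
G0 X35.0053 Y40.0082
M3 S781
G01 X65.9921 Y162.0165 F990
G01 X71.1636 Y63.1501
G01 X12.6962 Y131.0266
G01 X8.3788 Y63.2589
G01 X21.5815 Y119.3062
G0 X6.7711 Y123.9897
M3 S187
G01 X35.3426 Y123.9897 F2716
G01 X35.3426 Y117.7677
G01 X6.7711 Y117.7677
G01 X6.7711 Y123.9897
G0 X57.7356 Y151.5262
M3 S187
G01 X120.8395 Y58.6075 F2716
G01 X99.4639 Y91.4141
G01 X90.9155 Y118.7691
G01 X54.8950 Y29.7004
G01 X103.3452 Y136.2969
G0 X85.1301 Y25.2146
M3 S187
G01 X80.3086 Y19.5004 F2716
G01 X76.2342 Y20.6238
G01 X72.9070 Y28.5848
M5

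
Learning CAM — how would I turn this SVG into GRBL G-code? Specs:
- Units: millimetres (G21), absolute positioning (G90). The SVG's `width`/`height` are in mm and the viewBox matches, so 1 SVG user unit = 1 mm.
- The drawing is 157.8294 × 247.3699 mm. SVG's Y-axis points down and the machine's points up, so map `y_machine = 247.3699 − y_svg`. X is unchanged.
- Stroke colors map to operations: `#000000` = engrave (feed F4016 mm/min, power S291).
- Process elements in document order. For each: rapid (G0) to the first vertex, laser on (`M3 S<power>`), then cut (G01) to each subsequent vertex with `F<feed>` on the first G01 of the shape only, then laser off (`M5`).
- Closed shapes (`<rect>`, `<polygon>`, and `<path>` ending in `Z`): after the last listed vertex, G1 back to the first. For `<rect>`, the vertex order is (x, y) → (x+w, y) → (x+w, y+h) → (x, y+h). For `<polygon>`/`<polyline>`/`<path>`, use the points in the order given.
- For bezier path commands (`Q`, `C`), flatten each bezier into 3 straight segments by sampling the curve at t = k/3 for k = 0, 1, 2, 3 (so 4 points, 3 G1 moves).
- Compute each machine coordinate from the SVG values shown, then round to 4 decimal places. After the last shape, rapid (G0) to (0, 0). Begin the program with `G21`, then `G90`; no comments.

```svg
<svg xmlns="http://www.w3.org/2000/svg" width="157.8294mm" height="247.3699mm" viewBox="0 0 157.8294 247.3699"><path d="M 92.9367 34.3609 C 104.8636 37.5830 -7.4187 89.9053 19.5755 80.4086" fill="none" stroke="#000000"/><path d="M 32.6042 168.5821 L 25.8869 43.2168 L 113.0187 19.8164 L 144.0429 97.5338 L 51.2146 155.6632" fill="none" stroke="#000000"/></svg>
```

viewBox `0 0 157.8294 247.3699` with mm width/height → 1 unit = 1 mm. Flip: y_m = 247.3699 − y_svg.

**Shape 1** — `<path>` cubic bezier, stroke `#000000` → engrave (S291, F4016). Control points (SVG): P0=(92.9367,34.3609), P1=(104.8636,37.5830), P2=(-7.4187,89.9053), P3=(19.5755,80.4086); sampled at t=k/3. Machine vertices: (92.9367,213.0090) → (73.2193,197.5283) → (29.2481,173.9628) → (19.5755,166.9613). Open path.

**Shape 2** — `<path>` open polyline, stroke `#000000` → engrave (S291, F4016). Machine vertices: (32.6042,78.7878) → (25.8869,204.1531) → (113.0187,227.5535) → (144.0429,149.8361) → (51.2146,91.7067). Open path.

G21
G90
G0 X92.9367 Y213.0090
M3 S291
G01 X73.2193 Y197.5283 F4016
G01 X29.2481 Y173.9628
G01 X19.5755 Y166.9613
M5
G0 X32.6042 Y78.7878
M3 S291
G01 X25.8869 Y204.1531 F4016
G01 X113.0187 Y227.5535
G01 X144.0429 Y149.8361
G01 X51.2146 Y91.7067
M5
G0 X0.0000 Y0.0000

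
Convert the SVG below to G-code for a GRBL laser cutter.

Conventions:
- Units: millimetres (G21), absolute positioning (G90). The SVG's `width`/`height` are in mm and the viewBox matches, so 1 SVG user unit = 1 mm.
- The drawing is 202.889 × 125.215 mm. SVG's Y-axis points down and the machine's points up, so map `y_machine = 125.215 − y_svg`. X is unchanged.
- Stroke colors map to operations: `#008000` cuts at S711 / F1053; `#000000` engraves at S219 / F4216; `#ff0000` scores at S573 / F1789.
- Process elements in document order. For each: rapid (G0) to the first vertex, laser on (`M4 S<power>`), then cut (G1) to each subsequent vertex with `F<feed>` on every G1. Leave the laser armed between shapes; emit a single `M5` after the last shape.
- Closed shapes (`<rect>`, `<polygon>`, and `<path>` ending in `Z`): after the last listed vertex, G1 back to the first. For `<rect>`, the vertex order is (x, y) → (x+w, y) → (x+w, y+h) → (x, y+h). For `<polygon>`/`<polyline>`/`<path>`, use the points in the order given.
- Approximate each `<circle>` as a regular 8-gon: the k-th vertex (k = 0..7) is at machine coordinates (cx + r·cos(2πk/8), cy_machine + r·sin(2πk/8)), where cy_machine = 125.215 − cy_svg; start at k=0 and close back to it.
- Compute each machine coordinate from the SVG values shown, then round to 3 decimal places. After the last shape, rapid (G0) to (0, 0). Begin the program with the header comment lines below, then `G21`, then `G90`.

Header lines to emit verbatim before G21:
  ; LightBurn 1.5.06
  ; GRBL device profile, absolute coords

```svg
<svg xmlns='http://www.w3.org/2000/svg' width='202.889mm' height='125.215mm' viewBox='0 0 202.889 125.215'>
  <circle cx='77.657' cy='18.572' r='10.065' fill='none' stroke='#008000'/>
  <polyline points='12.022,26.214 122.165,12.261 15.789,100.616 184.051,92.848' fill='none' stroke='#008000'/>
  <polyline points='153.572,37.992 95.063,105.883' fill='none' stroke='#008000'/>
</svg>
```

1 u = 1 mm; y_m = 125.215 − y.

[1] `<circle>` circle, #008000→cut S711 F1053: (87.722,106.643) → (84.774,113.760) → (77.657,116.708) → (70.540,113.760) → (67.592,106.643) → (70.540,99.526) → (77.657,96.578) → (84.774,99.526) → (87.722,106.643) (closed)

[2] `<polyline>` open polyline, #008000→cut S711 F1053: (12.022,99.001) → (122.165,112.954) → (15.789,24.599) → (184.051,32.367)

[3] `<polyline>` line segment, #008000→cut S711 F1053: (153.572,87.223) → (95.063,19.332)

; LightBurn 1.5.06
; GRBL device profile, absolute coords
G21
G90
G0 X87.722 Y106.643
M4 S711
G1 X84.774 Y113.760 F1053
G1 X77.657 Y116.708 F1053
G1 X70.540 Y113.760 F1053
G1 X67.592 Y106.643 F1053
G1 X70.540 Y99.526 F1053
G1 X77.657 Y96.578 F1053
G1 X84.774 Y99.526 F1053
G1 X87.722 Y106.643 F1053
G0 X12.022 Y99.001
M4 S711
G1 X122.165 Y112.954 F1053
G1 X15.789 Y24.599 F1053
G1 X184.051 Y32.367 F1053
G0 X153.572 Y87.223
M4 S711
G1 X95.063 Y19.332 F1053
M5
G0 X0.000 Y0.000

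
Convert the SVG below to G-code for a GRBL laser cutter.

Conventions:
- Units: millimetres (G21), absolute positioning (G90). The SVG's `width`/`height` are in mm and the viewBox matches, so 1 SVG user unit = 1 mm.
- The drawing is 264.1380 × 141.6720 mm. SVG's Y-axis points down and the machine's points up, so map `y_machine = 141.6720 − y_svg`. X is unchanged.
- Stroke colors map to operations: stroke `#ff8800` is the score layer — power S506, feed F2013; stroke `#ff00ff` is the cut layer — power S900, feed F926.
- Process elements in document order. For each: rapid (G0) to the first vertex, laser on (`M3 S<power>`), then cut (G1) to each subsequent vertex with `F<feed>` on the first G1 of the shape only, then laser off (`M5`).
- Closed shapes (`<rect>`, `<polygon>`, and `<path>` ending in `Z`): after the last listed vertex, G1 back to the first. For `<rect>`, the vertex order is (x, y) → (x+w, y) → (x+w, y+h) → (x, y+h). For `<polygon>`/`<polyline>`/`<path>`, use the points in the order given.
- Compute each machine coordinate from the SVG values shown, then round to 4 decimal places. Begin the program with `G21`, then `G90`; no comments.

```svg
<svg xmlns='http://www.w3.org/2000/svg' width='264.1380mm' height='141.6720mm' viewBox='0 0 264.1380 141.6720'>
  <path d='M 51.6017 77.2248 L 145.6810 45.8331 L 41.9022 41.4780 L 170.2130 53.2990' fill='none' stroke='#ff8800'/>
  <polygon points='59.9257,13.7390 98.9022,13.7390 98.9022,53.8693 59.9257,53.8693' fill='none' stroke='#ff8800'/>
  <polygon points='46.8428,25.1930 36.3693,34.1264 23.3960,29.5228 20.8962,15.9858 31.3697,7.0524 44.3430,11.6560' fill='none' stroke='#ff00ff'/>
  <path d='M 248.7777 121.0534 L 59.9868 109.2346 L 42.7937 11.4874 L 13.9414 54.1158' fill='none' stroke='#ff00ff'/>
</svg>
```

G21
G90
G0 X51.6017 Y64.4472
M3 S506
G1 X145.6810 Y95.8389 F2013
G1 X41.9022 Y100.1940
G1 X170.2130 Y88.3730
M5
G0 X59.9257 Y127.9330
M3 S506
G1 X98.9022 Y127.9330 F2013
G1 X98.9022 Y87.8027
G1 X59.9257 Y87.8027
G1 X59.9257 Y127.9330
M5
G0 X46.8428 Y116.4790
M3 S900
G1 X36.3693 Y107.5456 F926
G1 X23.3960 Y112.1492
G1 X20.8962 Y125.6862
G1 X31.3697 Y134.6196
G1 X44.3430 Y130.0160
G1 X46.8428 Y116.4790
M5
G0 X248.7777 Y20.6186
M3 S900
G1 X59.9868 Y32.4374 F926
G1 X42.7937 Y130.1846
G1 X13.9414 Y87.5562
M5

Since the viewBox matches the mm dimensions, user units are millimetres directly. The only transform is the Y-flip y_m = 141.6720 − y_svg.

Shape 1 is a open polyline drawn with `<path>`. Its stroke #ff8800 means score at S506, F2013. After flipping Y the toolpath is (51.6017,64.4472) → (145.6810,95.8389) → (41.9022,100.1940) → (170.2130,88.3730).

Shape 2 is a rectangle drawn with `<polygon>`. Its stroke #ff8800 means score at S506, F2013. After flipping Y the toolpath is (59.9257,127.9330) → (98.9022,127.9330) → (98.9022,87.8027) → (59.9257,87.8027) → (59.9257,127.9330), returning to the start.

Shape 3 is a regular polygon drawn with `<polygon>`. Its stroke #ff00ff means cut at S900, F926. After flipping Y the toolpath is (46.8428,116.4790) → (36.3693,107.5456) → (23.3960,112.1492) → (20.8962,125.6862) → (31.3697,134.6196) → (44.3430,130.0160) → (46.8428,116.4790), returning to the start.

Shape 4 is a open polyline drawn with `<path>`. Its stroke #ff00ff means cut at S900, F926. After flipping Y the toolpath is (248.7777,20.6186) → (59.9868,32.4374) → (42.7937,130.1846) → (13.9414,87.5562).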